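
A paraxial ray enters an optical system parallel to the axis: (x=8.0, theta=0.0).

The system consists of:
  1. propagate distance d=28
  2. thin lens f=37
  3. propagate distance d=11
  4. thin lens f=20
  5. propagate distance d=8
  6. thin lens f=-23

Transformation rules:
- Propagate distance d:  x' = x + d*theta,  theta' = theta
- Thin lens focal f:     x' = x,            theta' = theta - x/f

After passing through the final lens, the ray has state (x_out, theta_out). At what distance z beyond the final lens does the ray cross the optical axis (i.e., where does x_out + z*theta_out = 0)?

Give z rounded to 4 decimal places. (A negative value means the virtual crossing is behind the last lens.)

Initial: x=8.0000 theta=0.0000
After 1 (propagate distance d=28): x=8.0000 theta=0.0000
After 2 (thin lens f=37): x=8.0000 theta=-8/37 (≈-0.2162)
After 3 (propagate distance d=11): x=208/37 (≈5.6216) theta=-8/37 (≈-0.2162)
After 4 (thin lens f=20): x=208/37 (≈5.6216) theta=-92/185 (≈-0.4973)
After 5 (propagate distance d=8): x=304/185 (≈1.6432) theta=-92/185 (≈-0.4973)
After 6 (thin lens f=-23): x=304/185 (≈1.6432) theta=-1812/4255 (≈-0.4259)
z_focus = -x_out/theta_out = -(304/185)/(-1812/4255) = 1748/453 ≈ 3.8587
Rounded to 4 decimal places: z = 3.8587

Answer: 3.8587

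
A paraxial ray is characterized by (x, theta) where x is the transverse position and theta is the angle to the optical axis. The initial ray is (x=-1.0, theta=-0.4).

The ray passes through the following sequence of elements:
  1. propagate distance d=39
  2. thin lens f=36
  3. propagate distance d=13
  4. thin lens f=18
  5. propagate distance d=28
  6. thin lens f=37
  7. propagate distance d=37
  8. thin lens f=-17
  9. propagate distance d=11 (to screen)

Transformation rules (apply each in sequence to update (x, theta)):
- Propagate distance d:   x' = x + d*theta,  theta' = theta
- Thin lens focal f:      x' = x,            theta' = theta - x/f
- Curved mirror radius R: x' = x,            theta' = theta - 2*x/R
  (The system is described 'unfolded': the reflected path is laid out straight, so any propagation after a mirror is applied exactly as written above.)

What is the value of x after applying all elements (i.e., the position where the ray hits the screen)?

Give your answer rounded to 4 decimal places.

Initial: x=-1.0000 theta=-0.4000
After 1 (propagate distance d=39): x=-16.6000 theta=-0.4000
After 2 (thin lens f=36): x=-16.6000 theta=11/180 (≈0.0611)
After 3 (propagate distance d=13): x=-569/36 (≈-15.8056) theta=11/180 (≈0.0611)
After 4 (thin lens f=18): x=-569/36 (≈-15.8056) theta=3043/3240 (≈0.9392)
After 5 (propagate distance d=28): x=16997/1620 (≈10.4920) theta=3043/3240 (≈0.9392)
After 6 (thin lens f=37): x=16997/1620 (≈10.4920) theta=2911/4440 (≈0.6556)
After 7 (propagate distance d=37): x=112591/3240 (≈34.7503) theta=2911/4440 (≈0.6556)
After 8 (thin lens f=-17): x=112591/3240 (≈34.7503) theta=40456/14985 (≈2.6998)
After 9 (propagate distance d=11 (to screen)): x=1545199/23976 (≈64.4477) theta=40456/14985 (≈2.6998)
Rounded to 4 decimal places: x = 64.4477

Answer: 64.4477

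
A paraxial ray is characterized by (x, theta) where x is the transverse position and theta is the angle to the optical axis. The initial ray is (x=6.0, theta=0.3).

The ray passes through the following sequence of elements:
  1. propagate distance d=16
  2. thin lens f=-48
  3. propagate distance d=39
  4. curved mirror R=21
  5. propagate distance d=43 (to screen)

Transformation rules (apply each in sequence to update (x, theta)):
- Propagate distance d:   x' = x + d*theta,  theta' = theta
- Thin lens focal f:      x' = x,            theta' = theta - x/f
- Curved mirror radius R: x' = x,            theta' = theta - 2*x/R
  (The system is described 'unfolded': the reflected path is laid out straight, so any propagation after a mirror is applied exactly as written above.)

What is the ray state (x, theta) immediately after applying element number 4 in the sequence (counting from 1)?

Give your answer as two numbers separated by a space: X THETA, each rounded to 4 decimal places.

Initial: x=6.0000 theta=0.3000
After 1 (propagate distance d=16): x=10.8000 theta=0.3000
After 2 (thin lens f=-48): x=10.8000 theta=0.5250
After 3 (propagate distance d=39): x=31.2750 theta=0.5250
After 4 (curved mirror R=21): x=31.2750 theta=-687/280 (≈-2.4536)
Rounded to 4 decimal places: x = 31.2750, theta = -2.4536

Answer: 31.2750 -2.4536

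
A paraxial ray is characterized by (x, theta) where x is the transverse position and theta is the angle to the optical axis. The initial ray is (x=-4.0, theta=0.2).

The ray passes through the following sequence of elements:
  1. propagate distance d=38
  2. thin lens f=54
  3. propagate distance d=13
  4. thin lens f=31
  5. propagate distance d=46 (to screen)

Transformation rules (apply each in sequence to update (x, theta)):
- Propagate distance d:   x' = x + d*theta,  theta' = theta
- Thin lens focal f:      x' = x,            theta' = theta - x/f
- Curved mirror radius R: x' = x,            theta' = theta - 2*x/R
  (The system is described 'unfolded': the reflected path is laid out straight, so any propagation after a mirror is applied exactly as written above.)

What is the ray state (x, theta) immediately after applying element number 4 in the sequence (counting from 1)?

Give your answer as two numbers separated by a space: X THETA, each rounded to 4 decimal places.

Answer: 5.3333 -0.0387

Derivation:
Initial: x=-4.0000 theta=0.2000
After 1 (propagate distance d=38): x=3.6000 theta=0.2000
After 2 (thin lens f=54): x=3.6000 theta=2/15 (≈0.1333)
After 3 (propagate distance d=13): x=16/3 (≈5.3333) theta=2/15 (≈0.1333)
After 4 (thin lens f=31): x=16/3 (≈5.3333) theta=-6/155 (≈-0.0387)
Rounded to 4 decimal places: x = 5.3333, theta = -0.0387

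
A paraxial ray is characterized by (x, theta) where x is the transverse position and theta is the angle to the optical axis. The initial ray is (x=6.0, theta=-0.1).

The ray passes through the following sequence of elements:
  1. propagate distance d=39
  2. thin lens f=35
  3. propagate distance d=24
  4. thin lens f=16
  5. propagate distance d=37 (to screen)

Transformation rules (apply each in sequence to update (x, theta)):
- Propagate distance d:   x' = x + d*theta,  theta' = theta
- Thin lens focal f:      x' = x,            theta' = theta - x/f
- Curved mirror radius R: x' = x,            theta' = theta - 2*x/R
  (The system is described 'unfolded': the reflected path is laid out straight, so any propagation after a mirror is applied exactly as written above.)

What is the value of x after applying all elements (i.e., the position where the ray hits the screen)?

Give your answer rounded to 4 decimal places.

Answer: -3.6363

Derivation:
Initial: x=6.0000 theta=-0.1000
After 1 (propagate distance d=39): x=2.1000 theta=-0.1000
After 2 (thin lens f=35): x=2.1000 theta=-0.1600
After 3 (propagate distance d=24): x=-1.7400 theta=-0.1600
After 4 (thin lens f=16): x=-1.7400 theta=-41/800 (≈-0.0513)
After 5 (propagate distance d=37 (to screen)): x=-2909/800 (≈-3.6363) theta=-41/800 (≈-0.0513)
Rounded to 4 decimal places: x = -3.6363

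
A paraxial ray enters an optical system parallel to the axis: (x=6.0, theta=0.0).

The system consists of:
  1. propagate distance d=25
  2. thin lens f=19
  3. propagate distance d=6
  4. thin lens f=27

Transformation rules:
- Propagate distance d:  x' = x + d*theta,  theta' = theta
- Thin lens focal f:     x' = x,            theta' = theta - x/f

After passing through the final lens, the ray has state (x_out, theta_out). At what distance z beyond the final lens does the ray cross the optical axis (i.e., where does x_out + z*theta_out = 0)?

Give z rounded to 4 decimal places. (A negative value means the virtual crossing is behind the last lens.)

Answer: 8.7750

Derivation:
Initial: x=6.0000 theta=0.0000
After 1 (propagate distance d=25): x=6.0000 theta=0.0000
After 2 (thin lens f=19): x=6.0000 theta=-6/19 (≈-0.3158)
After 3 (propagate distance d=6): x=78/19 (≈4.1053) theta=-6/19 (≈-0.3158)
After 4 (thin lens f=27): x=78/19 (≈4.1053) theta=-80/171 (≈-0.4678)
z_focus = -x_out/theta_out = -(78/19)/(-80/171) = 8.7750
Rounded to 4 decimal places: z = 8.7750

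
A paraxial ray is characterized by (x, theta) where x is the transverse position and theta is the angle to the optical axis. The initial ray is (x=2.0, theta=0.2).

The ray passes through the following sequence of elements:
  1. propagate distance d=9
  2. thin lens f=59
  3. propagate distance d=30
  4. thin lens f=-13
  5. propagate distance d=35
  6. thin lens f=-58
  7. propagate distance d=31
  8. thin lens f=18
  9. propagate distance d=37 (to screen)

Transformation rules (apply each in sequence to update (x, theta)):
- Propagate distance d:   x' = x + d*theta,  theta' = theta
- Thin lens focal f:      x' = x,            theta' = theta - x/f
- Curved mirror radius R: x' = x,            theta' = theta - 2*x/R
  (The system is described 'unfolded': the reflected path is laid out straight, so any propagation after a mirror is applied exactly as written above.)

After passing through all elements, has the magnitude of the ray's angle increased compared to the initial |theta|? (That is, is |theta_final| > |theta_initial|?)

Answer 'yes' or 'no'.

Answer: yes

Derivation:
Initial: x=2.0000 theta=0.2000
After 1 (propagate distance d=9): x=3.8000 theta=0.2000
After 2 (thin lens f=59): x=3.8000 theta=8/59 (≈0.1356)
After 3 (propagate distance d=30): x=2321/295 (≈7.8678) theta=8/59 (≈0.1356)
After 4 (thin lens f=-13): x=2321/295 (≈7.8678) theta=2841/3835 (≈0.7408)
After 5 (propagate distance d=35): x=129608/3835 (≈33.7961) theta=2841/3835 (≈0.7408)
After 6 (thin lens f=-58): x=129608/3835 (≈33.7961) theta=147193/111215 (≈1.3235)
After 7 (propagate distance d=31): x=1664323/22243 (≈74.8246) theta=147193/111215 (≈1.3235)
After 8 (thin lens f=18): x=1664323/22243 (≈74.8246) theta=-5672141/2001870 (≈-2.8334)
After 9 (propagate distance d=37 (to screen)): x=-60080147/2001870 (≈-30.0120) theta=-5672141/2001870 (≈-2.8334)
|theta_initial|=0.2000 |theta_final|=5672141/2001870 (≈2.8334) -> increased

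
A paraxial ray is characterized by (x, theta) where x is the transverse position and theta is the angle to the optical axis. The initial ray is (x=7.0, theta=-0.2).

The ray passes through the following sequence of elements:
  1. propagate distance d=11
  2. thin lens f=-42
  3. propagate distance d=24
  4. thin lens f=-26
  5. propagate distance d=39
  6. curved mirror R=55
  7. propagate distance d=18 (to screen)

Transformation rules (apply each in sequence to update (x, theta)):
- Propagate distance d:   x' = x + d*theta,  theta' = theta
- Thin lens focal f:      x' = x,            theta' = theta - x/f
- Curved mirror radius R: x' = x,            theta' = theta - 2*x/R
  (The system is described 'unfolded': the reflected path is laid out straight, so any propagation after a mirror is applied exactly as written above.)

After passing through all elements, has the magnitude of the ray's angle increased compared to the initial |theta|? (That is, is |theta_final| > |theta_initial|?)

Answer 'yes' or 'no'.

Initial: x=7.0000 theta=-0.2000
After 1 (propagate distance d=11): x=4.8000 theta=-0.2000
After 2 (thin lens f=-42): x=4.8000 theta=-3/35 (≈-0.0857)
After 3 (propagate distance d=24): x=96/35 (≈2.7429) theta=-3/35 (≈-0.0857)
After 4 (thin lens f=-26): x=96/35 (≈2.7429) theta=9/455 (≈0.0198)
After 5 (propagate distance d=39): x=123/35 (≈3.5143) theta=9/455 (≈0.0198)
After 6 (curved mirror R=55): x=123/35 (≈3.5143) theta=-2703/25025 (≈-0.1080)
After 7 (propagate distance d=18 (to screen)): x=5613/3575 (≈1.5701) theta=-2703/25025 (≈-0.1080)
|theta_initial|=0.2000 |theta_final|=2703/25025 (≈0.1080) -> not increased

Answer: no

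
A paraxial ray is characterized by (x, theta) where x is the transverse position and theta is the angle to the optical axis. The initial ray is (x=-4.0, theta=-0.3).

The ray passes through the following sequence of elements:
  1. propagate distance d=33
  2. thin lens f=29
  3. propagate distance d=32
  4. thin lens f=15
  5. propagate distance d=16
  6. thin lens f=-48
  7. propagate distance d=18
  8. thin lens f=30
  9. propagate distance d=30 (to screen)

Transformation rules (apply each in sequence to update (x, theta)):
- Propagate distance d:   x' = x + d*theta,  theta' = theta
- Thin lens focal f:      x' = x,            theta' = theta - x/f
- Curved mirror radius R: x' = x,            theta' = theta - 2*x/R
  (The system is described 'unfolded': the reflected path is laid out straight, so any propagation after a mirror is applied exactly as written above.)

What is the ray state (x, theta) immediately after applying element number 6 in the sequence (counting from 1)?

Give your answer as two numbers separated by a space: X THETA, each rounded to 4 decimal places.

Answer: 3.4131 0.7946

Derivation:
Initial: x=-4.0000 theta=-0.3000
After 1 (propagate distance d=33): x=-13.9000 theta=-0.3000
After 2 (thin lens f=29): x=-13.9000 theta=26/145 (≈0.1793)
After 3 (propagate distance d=32): x=-2367/290 (≈-8.1621) theta=26/145 (≈0.1793)
After 4 (thin lens f=15): x=-2367/290 (≈-8.1621) theta=1049/1450 (≈0.7234)
After 5 (propagate distance d=16): x=4949/1450 (≈3.4131) theta=1049/1450 (≈0.7234)
After 6 (thin lens f=-48): x=4949/1450 (≈3.4131) theta=55301/69600 (≈0.7946)
Rounded to 4 decimal places: x = 3.4131, theta = 0.7946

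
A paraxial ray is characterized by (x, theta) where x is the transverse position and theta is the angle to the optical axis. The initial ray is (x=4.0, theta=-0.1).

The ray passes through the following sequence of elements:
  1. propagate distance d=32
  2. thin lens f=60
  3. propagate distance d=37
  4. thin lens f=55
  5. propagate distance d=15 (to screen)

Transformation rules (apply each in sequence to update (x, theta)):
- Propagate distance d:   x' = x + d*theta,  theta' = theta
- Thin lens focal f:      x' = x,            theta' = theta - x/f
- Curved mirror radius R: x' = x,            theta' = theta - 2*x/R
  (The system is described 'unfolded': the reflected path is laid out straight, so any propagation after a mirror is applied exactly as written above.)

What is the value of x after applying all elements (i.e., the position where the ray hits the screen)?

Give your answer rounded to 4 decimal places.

Initial: x=4.0000 theta=-0.1000
After 1 (propagate distance d=32): x=0.8000 theta=-0.1000
After 2 (thin lens f=60): x=0.8000 theta=-17/150 (≈-0.1133)
After 3 (propagate distance d=37): x=-509/150 (≈-3.3933) theta=-17/150 (≈-0.1133)
After 4 (thin lens f=55): x=-509/150 (≈-3.3933) theta=-71/1375 (≈-0.0516)
After 5 (propagate distance d=15 (to screen)): x=-6877/1650 (≈-4.1679) theta=-71/1375 (≈-0.0516)
Rounded to 4 decimal places: x = -4.1679

Answer: -4.1679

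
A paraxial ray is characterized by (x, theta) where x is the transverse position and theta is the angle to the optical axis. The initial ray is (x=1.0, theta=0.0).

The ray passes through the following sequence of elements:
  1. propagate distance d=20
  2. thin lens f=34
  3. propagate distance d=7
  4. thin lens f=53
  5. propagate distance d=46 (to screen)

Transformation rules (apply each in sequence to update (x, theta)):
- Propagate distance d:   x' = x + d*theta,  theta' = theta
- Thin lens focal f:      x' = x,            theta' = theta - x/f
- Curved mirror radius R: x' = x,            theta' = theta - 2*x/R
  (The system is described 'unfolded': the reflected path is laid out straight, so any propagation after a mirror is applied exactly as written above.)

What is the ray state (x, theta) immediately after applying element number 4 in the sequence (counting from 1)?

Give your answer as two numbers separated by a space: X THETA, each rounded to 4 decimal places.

Answer: 0.7941 -0.0444

Derivation:
Initial: x=1.0000 theta=0.0000
After 1 (propagate distance d=20): x=1.0000 theta=0.0000
After 2 (thin lens f=34): x=1.0000 theta=-1/34 (≈-0.0294)
After 3 (propagate distance d=7): x=27/34 (≈0.7941) theta=-1/34 (≈-0.0294)
After 4 (thin lens f=53): x=27/34 (≈0.7941) theta=-40/901 (≈-0.0444)
Rounded to 4 decimal places: x = 0.7941, theta = -0.0444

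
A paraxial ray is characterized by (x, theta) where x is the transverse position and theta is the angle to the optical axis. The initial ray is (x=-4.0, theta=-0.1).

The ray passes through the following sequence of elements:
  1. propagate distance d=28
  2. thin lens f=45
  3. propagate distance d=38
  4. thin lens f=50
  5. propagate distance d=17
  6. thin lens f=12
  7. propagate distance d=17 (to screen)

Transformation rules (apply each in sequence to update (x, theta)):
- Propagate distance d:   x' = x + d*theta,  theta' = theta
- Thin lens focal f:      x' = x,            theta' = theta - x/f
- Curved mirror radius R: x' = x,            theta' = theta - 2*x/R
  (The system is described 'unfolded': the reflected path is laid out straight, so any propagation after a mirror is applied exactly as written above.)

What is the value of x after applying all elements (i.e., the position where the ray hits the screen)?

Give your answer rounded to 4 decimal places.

Initial: x=-4.0000 theta=-0.1000
After 1 (propagate distance d=28): x=-6.8000 theta=-0.1000
After 2 (thin lens f=45): x=-6.8000 theta=23/450 (≈0.0511)
After 3 (propagate distance d=38): x=-1093/225 (≈-4.8578) theta=23/450 (≈0.0511)
After 4 (thin lens f=50): x=-1093/225 (≈-4.8578) theta=278/1875 (≈0.1483)
After 5 (propagate distance d=17): x=-13147/5625 (≈-2.3372) theta=278/1875 (≈0.1483)
After 6 (thin lens f=12): x=-13147/5625 (≈-2.3372) theta=4631/13500 (≈0.3430)
After 7 (propagate distance d=17 (to screen)): x=235871/67500 (≈3.4944) theta=4631/13500 (≈0.3430)
Rounded to 4 decimal places: x = 3.4944

Answer: 3.4944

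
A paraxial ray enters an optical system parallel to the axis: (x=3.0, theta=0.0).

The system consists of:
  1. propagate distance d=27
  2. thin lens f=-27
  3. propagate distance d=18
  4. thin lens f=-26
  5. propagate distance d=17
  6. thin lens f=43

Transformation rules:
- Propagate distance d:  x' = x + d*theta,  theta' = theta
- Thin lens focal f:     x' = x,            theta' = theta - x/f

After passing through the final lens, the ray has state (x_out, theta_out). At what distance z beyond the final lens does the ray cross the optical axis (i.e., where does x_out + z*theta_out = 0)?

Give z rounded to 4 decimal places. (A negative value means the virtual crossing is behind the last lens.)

Answer: -151.1997

Derivation:
Initial: x=3.0000 theta=0.0000
After 1 (propagate distance d=27): x=3.0000 theta=0.0000
After 2 (thin lens f=-27): x=3.0000 theta=1/9 (≈0.1111)
After 3 (propagate distance d=18): x=5.0000 theta=1/9 (≈0.1111)
After 4 (thin lens f=-26): x=5.0000 theta=71/234 (≈0.3034)
After 5 (propagate distance d=17): x=2377/234 (≈10.1581) theta=71/234 (≈0.3034)
After 6 (thin lens f=43): x=2377/234 (≈10.1581) theta=26/387 (≈0.0672)
z_focus = -x_out/theta_out = -(2377/234)/(26/387) = -102211/676 ≈ -151.1997
Rounded to 4 decimal places: z = -151.1997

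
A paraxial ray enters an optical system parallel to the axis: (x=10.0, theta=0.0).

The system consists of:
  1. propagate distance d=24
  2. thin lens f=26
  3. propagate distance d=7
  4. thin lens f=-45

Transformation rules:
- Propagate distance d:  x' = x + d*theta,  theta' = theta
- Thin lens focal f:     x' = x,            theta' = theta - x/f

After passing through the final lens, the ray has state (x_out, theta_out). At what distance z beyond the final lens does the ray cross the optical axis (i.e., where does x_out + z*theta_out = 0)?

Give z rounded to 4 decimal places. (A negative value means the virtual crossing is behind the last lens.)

Initial: x=10.0000 theta=0.0000
After 1 (propagate distance d=24): x=10.0000 theta=0.0000
After 2 (thin lens f=26): x=10.0000 theta=-5/13 (≈-0.3846)
After 3 (propagate distance d=7): x=95/13 (≈7.3077) theta=-5/13 (≈-0.3846)
After 4 (thin lens f=-45): x=95/13 (≈7.3077) theta=-2/9 (≈-0.2222)
z_focus = -x_out/theta_out = -(95/13)/(-2/9) = 855/26 ≈ 32.8846
Rounded to 4 decimal places: z = 32.8846

Answer: 32.8846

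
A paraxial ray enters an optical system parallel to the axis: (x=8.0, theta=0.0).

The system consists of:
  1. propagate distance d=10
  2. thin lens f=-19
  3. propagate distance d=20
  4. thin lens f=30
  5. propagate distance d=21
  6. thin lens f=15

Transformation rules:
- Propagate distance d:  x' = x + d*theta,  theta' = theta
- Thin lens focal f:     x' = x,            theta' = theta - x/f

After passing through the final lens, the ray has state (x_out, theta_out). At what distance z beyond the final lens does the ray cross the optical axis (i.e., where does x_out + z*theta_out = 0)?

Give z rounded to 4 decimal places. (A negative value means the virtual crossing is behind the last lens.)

Answer: 13.1855

Derivation:
Initial: x=8.0000 theta=0.0000
After 1 (propagate distance d=10): x=8.0000 theta=0.0000
After 2 (thin lens f=-19): x=8.0000 theta=8/19 (≈0.4211)
After 3 (propagate distance d=20): x=312/19 (≈16.4211) theta=8/19 (≈0.4211)
After 4 (thin lens f=30): x=312/19 (≈16.4211) theta=-12/95 (≈-0.1263)
After 5 (propagate distance d=21): x=1308/95 (≈13.7684) theta=-12/95 (≈-0.1263)
After 6 (thin lens f=15): x=1308/95 (≈13.7684) theta=-496/475 (≈-1.0442)
z_focus = -x_out/theta_out = -(1308/95)/(-496/475) = 1635/124 ≈ 13.1855
Rounded to 4 decimal places: z = 13.1855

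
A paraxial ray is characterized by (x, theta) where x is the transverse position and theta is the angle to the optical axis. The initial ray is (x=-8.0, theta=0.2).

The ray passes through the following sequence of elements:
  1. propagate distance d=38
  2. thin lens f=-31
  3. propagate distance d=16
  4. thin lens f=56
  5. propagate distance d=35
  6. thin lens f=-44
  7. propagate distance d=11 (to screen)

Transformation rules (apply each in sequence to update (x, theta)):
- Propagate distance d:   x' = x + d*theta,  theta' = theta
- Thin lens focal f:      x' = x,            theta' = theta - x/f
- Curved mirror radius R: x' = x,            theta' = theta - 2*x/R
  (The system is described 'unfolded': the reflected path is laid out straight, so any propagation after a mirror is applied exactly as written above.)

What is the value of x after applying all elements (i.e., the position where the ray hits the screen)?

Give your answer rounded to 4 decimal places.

Answer: 10.9498

Derivation:
Initial: x=-8.0000 theta=0.2000
After 1 (propagate distance d=38): x=-0.4000 theta=0.2000
After 2 (thin lens f=-31): x=-0.4000 theta=29/155 (≈0.1871)
After 3 (propagate distance d=16): x=402/155 (≈2.5935) theta=29/155 (≈0.1871)
After 4 (thin lens f=56): x=402/155 (≈2.5935) theta=611/4340 (≈0.1408)
After 5 (propagate distance d=35): x=4663/620 (≈7.5210) theta=611/4340 (≈0.1408)
After 6 (thin lens f=-44): x=4663/620 (≈7.5210) theta=11905/38192 (≈0.3117)
After 7 (propagate distance d=11 (to screen)): x=190089/17360 (≈10.9498) theta=11905/38192 (≈0.3117)
Rounded to 4 decimal places: x = 10.9498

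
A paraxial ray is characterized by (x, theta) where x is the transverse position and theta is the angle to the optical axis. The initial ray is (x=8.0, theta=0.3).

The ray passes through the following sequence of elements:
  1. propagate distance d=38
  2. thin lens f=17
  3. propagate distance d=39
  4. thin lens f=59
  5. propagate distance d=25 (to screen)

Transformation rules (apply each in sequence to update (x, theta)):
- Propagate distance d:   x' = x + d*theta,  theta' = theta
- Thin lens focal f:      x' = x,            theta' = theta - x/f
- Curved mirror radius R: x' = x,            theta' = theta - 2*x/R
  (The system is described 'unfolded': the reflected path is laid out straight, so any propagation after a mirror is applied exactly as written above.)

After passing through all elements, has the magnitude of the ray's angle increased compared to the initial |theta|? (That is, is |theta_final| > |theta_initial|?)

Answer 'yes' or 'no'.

Answer: yes

Derivation:
Initial: x=8.0000 theta=0.3000
After 1 (propagate distance d=38): x=19.4000 theta=0.3000
After 2 (thin lens f=17): x=19.4000 theta=-143/170 (≈-0.8412)
After 3 (propagate distance d=39): x=-2279/170 (≈-13.4059) theta=-143/170 (≈-0.8412)
After 4 (thin lens f=59): x=-2279/170 (≈-13.4059) theta=-3079/5015 (≈-0.6140)
After 5 (propagate distance d=25 (to screen)): x=-288411/10030 (≈-28.7548) theta=-3079/5015 (≈-0.6140)
|theta_initial|=0.3000 |theta_final|=3079/5015 (≈0.6140) -> increased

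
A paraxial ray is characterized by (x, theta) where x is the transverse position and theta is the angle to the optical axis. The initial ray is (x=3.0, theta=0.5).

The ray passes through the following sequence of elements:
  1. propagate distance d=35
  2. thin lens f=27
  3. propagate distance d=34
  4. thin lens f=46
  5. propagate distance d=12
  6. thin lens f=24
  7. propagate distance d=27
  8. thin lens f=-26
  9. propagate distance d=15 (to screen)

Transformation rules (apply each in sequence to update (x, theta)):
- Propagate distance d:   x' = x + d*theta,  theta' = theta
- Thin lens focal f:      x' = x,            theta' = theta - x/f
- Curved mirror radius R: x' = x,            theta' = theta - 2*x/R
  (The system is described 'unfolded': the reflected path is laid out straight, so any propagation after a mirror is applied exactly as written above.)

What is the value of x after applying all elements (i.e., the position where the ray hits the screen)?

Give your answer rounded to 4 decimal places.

Initial: x=3.0000 theta=0.5000
After 1 (propagate distance d=35): x=20.5000 theta=0.5000
After 2 (thin lens f=27): x=20.5000 theta=-7/27 (≈-0.2593)
After 3 (propagate distance d=34): x=631/54 (≈11.6852) theta=-7/27 (≈-0.2593)
After 4 (thin lens f=46): x=631/54 (≈11.6852) theta=-425/828 (≈-0.5133)
After 5 (propagate distance d=12): x=6863/1242 (≈5.5258) theta=-425/828 (≈-0.5133)
After 6 (thin lens f=24): x=6863/1242 (≈5.5258) theta=-22163/29808 (≈-0.7435)
After 7 (propagate distance d=27): x=-144563/9936 (≈-14.5494) theta=-22163/29808 (≈-0.7435)
After 8 (thin lens f=-26): x=-144563/9936 (≈-14.5494) theta=-1009927/775008 (≈-1.3031)
After 9 (propagate distance d=15 (to screen)): x=-978697/28704 (≈-34.0962) theta=-1009927/775008 (≈-1.3031)
Rounded to 4 decimal places: x = -34.0962

Answer: -34.0962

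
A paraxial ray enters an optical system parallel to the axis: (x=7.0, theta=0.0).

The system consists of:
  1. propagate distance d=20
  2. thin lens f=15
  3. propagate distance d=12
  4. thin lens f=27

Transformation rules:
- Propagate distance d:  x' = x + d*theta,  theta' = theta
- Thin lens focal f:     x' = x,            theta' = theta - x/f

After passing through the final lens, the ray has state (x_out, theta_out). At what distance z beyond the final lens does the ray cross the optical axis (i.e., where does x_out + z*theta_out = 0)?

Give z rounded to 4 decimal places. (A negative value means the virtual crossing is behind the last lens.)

Initial: x=7.0000 theta=0.0000
After 1 (propagate distance d=20): x=7.0000 theta=0.0000
After 2 (thin lens f=15): x=7.0000 theta=-7/15 (≈-0.4667)
After 3 (propagate distance d=12): x=1.4000 theta=-7/15 (≈-0.4667)
After 4 (thin lens f=27): x=1.4000 theta=-14/27 (≈-0.5185)
z_focus = -x_out/theta_out = -(1.4000)/(-14/27) = 2.7000
Rounded to 4 decimal places: z = 2.7000

Answer: 2.7000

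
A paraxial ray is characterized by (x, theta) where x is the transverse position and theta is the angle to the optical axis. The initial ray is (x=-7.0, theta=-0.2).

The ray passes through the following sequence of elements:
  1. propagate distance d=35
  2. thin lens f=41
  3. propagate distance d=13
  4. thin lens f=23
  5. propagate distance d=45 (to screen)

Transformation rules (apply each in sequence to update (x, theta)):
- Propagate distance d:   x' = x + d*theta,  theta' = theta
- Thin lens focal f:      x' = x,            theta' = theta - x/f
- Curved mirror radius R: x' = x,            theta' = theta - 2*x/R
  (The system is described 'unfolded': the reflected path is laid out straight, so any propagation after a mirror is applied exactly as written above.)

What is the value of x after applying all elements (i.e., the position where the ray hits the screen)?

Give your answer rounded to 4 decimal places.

Initial: x=-7.0000 theta=-0.2000
After 1 (propagate distance d=35): x=-14.0000 theta=-0.2000
After 2 (thin lens f=41): x=-14.0000 theta=29/205 (≈0.1415)
After 3 (propagate distance d=13): x=-2493/205 (≈-12.1610) theta=29/205 (≈0.1415)
After 4 (thin lens f=23): x=-2493/205 (≈-12.1610) theta=632/943 (≈0.6702)
After 5 (propagate distance d=45 (to screen)): x=84861/4715 (≈17.9981) theta=632/943 (≈0.6702)
Rounded to 4 decimal places: x = 17.9981

Answer: 17.9981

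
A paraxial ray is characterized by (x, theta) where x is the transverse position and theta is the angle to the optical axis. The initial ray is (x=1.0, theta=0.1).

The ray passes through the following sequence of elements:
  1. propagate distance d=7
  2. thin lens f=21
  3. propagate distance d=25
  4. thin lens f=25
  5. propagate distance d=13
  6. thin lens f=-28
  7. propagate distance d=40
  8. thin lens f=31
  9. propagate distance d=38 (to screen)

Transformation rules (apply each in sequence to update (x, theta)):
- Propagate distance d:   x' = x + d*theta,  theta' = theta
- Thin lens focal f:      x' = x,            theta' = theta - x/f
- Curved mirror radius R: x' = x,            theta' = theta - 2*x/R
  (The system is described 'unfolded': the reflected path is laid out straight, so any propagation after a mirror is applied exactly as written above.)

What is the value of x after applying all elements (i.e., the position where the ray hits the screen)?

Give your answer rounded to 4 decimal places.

Initial: x=1.0000 theta=0.1000
After 1 (propagate distance d=7): x=1.7000 theta=0.1000
After 2 (thin lens f=21): x=1.7000 theta=2/105 (≈0.0190)
After 3 (propagate distance d=25): x=457/210 (≈2.1762) theta=2/105 (≈0.0190)
After 4 (thin lens f=25): x=457/210 (≈2.1762) theta=-0.0680
After 5 (propagate distance d=13): x=3392/2625 (≈1.2922) theta=-0.0680
After 6 (thin lens f=-28): x=3392/2625 (≈1.2922) theta=-803/36750 (≈-0.0219)
After 7 (propagate distance d=40): x=7684/18375 (≈0.4182) theta=-803/36750 (≈-0.0219)
After 8 (thin lens f=31): x=7684/18375 (≈0.4182) theta=-40261/1139250 (≈-0.0353)
After 9 (propagate distance d=38 (to screen)): x=-35117/37975 (≈-0.9247) theta=-40261/1139250 (≈-0.0353)
Rounded to 4 decimal places: x = -0.9247

Answer: -0.9247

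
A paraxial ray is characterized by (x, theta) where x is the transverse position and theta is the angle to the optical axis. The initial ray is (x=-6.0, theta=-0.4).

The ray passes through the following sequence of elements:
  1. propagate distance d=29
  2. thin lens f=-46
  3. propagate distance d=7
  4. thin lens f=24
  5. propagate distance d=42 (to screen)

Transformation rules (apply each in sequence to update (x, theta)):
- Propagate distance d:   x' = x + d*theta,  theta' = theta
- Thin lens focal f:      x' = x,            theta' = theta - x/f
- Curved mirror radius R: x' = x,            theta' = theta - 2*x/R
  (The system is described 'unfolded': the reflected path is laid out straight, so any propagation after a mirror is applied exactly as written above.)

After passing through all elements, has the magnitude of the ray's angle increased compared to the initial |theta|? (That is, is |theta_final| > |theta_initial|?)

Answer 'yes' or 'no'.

Answer: no

Derivation:
Initial: x=-6.0000 theta=-0.4000
After 1 (propagate distance d=29): x=-17.6000 theta=-0.4000
After 2 (thin lens f=-46): x=-17.6000 theta=-18/23 (≈-0.7826)
After 3 (propagate distance d=7): x=-2654/115 (≈-23.0783) theta=-18/23 (≈-0.7826)
After 4 (thin lens f=24): x=-2654/115 (≈-23.0783) theta=247/1380 (≈0.1790)
After 5 (propagate distance d=42 (to screen)): x=-3579/230 (≈-15.5609) theta=247/1380 (≈0.1790)
|theta_initial|=0.4000 |theta_final|=247/1380 (≈0.1790) -> not increased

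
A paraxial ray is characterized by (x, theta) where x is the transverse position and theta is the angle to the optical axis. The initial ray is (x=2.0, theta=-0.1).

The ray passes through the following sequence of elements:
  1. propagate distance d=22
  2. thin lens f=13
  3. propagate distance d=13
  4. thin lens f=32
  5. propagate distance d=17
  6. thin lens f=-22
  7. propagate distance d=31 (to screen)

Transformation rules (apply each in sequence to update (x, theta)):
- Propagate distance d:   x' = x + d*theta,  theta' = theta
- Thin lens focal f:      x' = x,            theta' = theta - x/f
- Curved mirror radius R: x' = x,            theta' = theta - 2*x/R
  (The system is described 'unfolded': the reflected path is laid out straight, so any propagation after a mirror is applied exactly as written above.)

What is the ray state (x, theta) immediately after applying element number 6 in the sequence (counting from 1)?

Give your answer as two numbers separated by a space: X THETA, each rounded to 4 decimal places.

Answer: -2.0478 -0.1371

Derivation:
Initial: x=2.0000 theta=-0.1000
After 1 (propagate distance d=22): x=-0.2000 theta=-0.1000
After 2 (thin lens f=13): x=-0.2000 theta=-11/130 (≈-0.0846)
After 3 (propagate distance d=13): x=-1.3000 theta=-11/130 (≈-0.0846)
After 4 (thin lens f=32): x=-1.3000 theta=-183/4160 (≈-0.0440)
After 5 (propagate distance d=17): x=-8519/4160 (≈-2.0478) theta=-183/4160 (≈-0.0440)
After 6 (thin lens f=-22): x=-8519/4160 (≈-2.0478) theta=-193/1408 (≈-0.1371)
Rounded to 4 decimal places: x = -2.0478, theta = -0.1371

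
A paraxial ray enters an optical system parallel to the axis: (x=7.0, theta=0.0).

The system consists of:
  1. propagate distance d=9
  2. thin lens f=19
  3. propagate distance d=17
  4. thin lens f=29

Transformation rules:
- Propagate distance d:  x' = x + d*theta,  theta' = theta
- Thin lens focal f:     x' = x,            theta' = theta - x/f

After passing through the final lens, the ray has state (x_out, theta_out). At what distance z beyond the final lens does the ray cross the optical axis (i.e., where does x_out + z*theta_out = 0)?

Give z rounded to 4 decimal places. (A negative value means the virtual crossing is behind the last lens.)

Initial: x=7.0000 theta=0.0000
After 1 (propagate distance d=9): x=7.0000 theta=0.0000
After 2 (thin lens f=19): x=7.0000 theta=-7/19 (≈-0.3684)
After 3 (propagate distance d=17): x=14/19 (≈0.7368) theta=-7/19 (≈-0.3684)
After 4 (thin lens f=29): x=14/19 (≈0.7368) theta=-217/551 (≈-0.3938)
z_focus = -x_out/theta_out = -(14/19)/(-217/551) = 58/31 ≈ 1.8710
Rounded to 4 decimal places: z = 1.8710

Answer: 1.8710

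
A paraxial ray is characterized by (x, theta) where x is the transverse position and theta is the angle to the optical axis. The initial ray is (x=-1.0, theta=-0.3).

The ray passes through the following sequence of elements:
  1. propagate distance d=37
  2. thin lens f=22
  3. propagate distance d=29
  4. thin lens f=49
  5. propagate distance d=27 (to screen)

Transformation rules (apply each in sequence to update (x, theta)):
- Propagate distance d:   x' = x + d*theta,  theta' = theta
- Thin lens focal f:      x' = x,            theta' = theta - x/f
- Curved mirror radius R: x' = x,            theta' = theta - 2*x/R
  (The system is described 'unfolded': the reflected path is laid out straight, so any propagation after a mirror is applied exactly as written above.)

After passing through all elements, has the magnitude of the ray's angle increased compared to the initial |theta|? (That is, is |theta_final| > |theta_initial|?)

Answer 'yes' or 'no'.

Answer: yes

Derivation:
Initial: x=-1.0000 theta=-0.3000
After 1 (propagate distance d=37): x=-12.1000 theta=-0.3000
After 2 (thin lens f=22): x=-12.1000 theta=0.2500
After 3 (propagate distance d=29): x=-4.8500 theta=0.2500
After 4 (thin lens f=49): x=-4.8500 theta=171/490 (≈0.3490)
After 5 (propagate distance d=27 (to screen)): x=4481/980 (≈4.5724) theta=171/490 (≈0.3490)
|theta_initial|=0.3000 |theta_final|=171/490 (≈0.3490) -> increased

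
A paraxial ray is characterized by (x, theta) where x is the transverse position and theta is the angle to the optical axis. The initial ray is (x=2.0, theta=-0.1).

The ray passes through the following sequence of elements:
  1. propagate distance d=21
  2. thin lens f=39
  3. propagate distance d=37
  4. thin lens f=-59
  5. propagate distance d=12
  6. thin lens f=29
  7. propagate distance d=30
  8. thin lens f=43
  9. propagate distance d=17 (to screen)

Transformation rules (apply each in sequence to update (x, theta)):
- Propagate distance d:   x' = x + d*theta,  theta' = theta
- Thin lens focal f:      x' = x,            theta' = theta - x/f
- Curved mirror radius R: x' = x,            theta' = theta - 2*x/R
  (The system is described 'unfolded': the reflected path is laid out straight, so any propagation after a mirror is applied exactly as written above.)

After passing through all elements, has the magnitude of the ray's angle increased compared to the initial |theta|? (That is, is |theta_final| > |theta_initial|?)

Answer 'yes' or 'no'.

Answer: yes

Derivation:
Initial: x=2.0000 theta=-0.1000
After 1 (propagate distance d=21): x=-0.1000 theta=-0.1000
After 2 (thin lens f=39): x=-0.1000 theta=-19/195 (≈-0.0974)
After 3 (propagate distance d=37): x=-289/78 (≈-3.7051) theta=-19/195 (≈-0.0974)
After 4 (thin lens f=-59): x=-289/78 (≈-3.7051) theta=-1229/7670 (≈-0.1602)
After 5 (propagate distance d=12): x=-129499/23010 (≈-5.6279) theta=-1229/7670 (≈-0.1602)
After 6 (thin lens f=29): x=-129499/23010 (≈-5.6279) theta=11288/333645 (≈0.0338)
After 7 (propagate distance d=30): x=-3078191/667290 (≈-4.6130) theta=11288/333645 (≈0.0338)
After 8 (thin lens f=43): x=-3078191/667290 (≈-4.6130) theta=1349653/9564490 (≈0.1411)
After 9 (propagate distance d=17 (to screen)): x=-6352991/2869347 (≈-2.2141) theta=1349653/9564490 (≈0.1411)
|theta_initial|=0.1000 |theta_final|=1349653/9564490 (≈0.1411) -> increased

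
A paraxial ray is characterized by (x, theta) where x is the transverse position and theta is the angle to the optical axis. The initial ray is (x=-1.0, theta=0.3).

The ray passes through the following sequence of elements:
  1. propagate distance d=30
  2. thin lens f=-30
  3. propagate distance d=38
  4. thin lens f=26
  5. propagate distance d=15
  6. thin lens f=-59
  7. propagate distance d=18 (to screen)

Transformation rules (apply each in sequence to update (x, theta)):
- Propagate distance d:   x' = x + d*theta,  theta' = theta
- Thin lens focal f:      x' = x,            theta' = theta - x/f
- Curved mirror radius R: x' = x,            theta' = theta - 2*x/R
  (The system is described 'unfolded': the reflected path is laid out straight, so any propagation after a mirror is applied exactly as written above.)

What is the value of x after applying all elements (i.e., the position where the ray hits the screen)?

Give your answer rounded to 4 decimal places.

Initial: x=-1.0000 theta=0.3000
After 1 (propagate distance d=30): x=8.0000 theta=0.3000
After 2 (thin lens f=-30): x=8.0000 theta=17/30 (≈0.5667)
After 3 (propagate distance d=38): x=443/15 (≈29.5333) theta=17/30 (≈0.5667)
After 4 (thin lens f=26): x=443/15 (≈29.5333) theta=-37/65 (≈-0.5692)
After 5 (propagate distance d=15): x=4094/195 (≈20.9949) theta=-37/65 (≈-0.5692)
After 6 (thin lens f=-59): x=4094/195 (≈20.9949) theta=-491/2301 (≈-0.2134)
After 7 (propagate distance d=18 (to screen)): x=197356/11505 (≈17.1539) theta=-491/2301 (≈-0.2134)
Rounded to 4 decimal places: x = 17.1539

Answer: 17.1539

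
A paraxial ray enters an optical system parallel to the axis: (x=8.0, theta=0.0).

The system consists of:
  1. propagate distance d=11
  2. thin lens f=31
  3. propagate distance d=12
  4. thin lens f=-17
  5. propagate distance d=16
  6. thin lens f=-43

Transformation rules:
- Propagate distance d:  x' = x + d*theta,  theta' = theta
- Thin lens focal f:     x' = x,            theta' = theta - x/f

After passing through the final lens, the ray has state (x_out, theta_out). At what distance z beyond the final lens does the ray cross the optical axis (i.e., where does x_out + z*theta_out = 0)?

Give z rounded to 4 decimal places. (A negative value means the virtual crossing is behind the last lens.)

Initial: x=8.0000 theta=0.0000
After 1 (propagate distance d=11): x=8.0000 theta=0.0000
After 2 (thin lens f=31): x=8.0000 theta=-8/31 (≈-0.2581)
After 3 (propagate distance d=12): x=152/31 (≈4.9032) theta=-8/31 (≈-0.2581)
After 4 (thin lens f=-17): x=152/31 (≈4.9032) theta=16/527 (≈0.0304)
After 5 (propagate distance d=16): x=2840/527 (≈5.3890) theta=16/527 (≈0.0304)
After 6 (thin lens f=-43): x=2840/527 (≈5.3890) theta=3528/22661 (≈0.1557)
z_focus = -x_out/theta_out = -(2840/527)/(3528/22661) = -15265/441 ≈ -34.6145
Rounded to 4 decimal places: z = -34.6145

Answer: -34.6145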